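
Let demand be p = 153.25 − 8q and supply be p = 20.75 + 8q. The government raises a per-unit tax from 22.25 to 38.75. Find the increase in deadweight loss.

Competitive equilibrium: 153.25 − 8q = 20.75 + 8q → q* = 8.2813, p* = 87.
For a per-unit tax t: Δq = t/16, so DWL = ½·t·(t/16) = t²/32.
At t = 22.25: DWL = 15.471. At t = 38.75: DWL = 46.924.
Increase = 46.924 − 15.471 = 31.45.

31.45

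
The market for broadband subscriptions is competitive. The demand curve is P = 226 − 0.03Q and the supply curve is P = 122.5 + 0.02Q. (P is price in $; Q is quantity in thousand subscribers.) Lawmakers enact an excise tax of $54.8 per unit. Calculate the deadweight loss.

Competitive equilibrium: 226 − 0.03Q = 122.5 + 0.02Q → Q* = 2070, P* = 163.9.
With the tax, the buyer price exceeds the seller price by 54.8: (226 − 0.03Q) − (122.5 + 0.02Q) = 54.8 → Q' = 974.
ΔQ = 2070 − 974 = 1096; the wedge equals the tax, 54.8.
The triangle = ½ × 1096 × 54.8 = $30030.40 thousand.

$30030.40 thousand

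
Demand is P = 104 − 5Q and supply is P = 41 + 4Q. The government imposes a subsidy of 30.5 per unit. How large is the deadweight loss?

Competitive equilibrium: 104 − 5Q = 41 + 4Q → Q* = 7, P* = 69.
The subsidy lowers effective supply by 30.5: P = 10.5 + 4Q.
New quantity: 104 − 5Q = 10.5 + 4Q → Q' = 10.3889.
Overproduction ΔQ = 10.3889 − 7 = 3.3889; wedge = subsidy = 30.5.
The triangle = ½ × 3.3889 × 30.5 = 51.68.

51.68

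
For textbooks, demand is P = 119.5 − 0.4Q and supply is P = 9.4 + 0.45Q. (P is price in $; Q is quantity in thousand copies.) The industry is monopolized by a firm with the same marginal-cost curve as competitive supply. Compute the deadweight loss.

Competitive equilibrium: 119.5 − 0.4Q = 9.4 + 0.45Q → Q* = 129.5294, P* = 67.6882.
Marginal revenue: MR = 119.5 − 0.8Q. Set MR = MC: 119.5 − 0.8Q = 9.4 + 0.45Q → Q_m = 88.08.
Price P_m = 119.5 − 0.4·88.08 = 84.268; MC(Q_m) = 9.4 + 0.45·88.08 = 49.036.
Competitive Q* = 129.5294, so ΔQ = 41.4494; wedge = 84.268 − 49.036 = 35.232.
Deadweight loss = ½ × 41.4494 × 35.232 = $730.17 thousand.

$730.17 thousand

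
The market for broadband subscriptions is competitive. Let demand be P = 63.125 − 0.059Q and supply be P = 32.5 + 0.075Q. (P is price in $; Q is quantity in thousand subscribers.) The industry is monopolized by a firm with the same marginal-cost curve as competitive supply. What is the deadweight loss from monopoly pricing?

Competitive equilibrium: 63.125 − 0.059Q = 32.5 + 0.075Q → Q* = 228.54478, P* = 49.64086.
Marginal revenue: MR = 63.125 − 0.118Q. Set MR = MC: 63.125 − 0.118Q = 32.5 + 0.075Q → Q_m = 158.67876.
Price P_m = 63.125 − 0.059·158.67876 = 53.76295; MC(Q_m) = 32.5 + 0.075·158.67876 = 44.40091.
Competitive Q* = 228.54478, so ΔQ = 69.86602; wedge = 53.76295 − 44.40091 = 9.36204.
Deadweight loss = ½ × 69.86602 × 9.36204 = $327.04 thousand.

$327.04 thousand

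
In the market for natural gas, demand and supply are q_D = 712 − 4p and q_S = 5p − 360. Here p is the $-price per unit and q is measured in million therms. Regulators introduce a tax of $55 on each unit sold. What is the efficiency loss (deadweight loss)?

$3361.11 million

In inverse form: demand p = 178 − 0.25q, supply p = 72 + 0.2q.
Competitive equilibrium: 178 − 0.25q = 72 + 0.2q → q* = 235.5556, p* = 119.1111.
With the tax, the buyer price exceeds the seller price by 55: (178 − 0.25q) − (72 + 0.2q) = 55 → q' = 113.3333.
Δq = 235.5556 − 113.3333 = 122.2223; the wedge equals the tax, 55.
Welfare loss = ½ × 122.2223 × 55 = $3361.11 million.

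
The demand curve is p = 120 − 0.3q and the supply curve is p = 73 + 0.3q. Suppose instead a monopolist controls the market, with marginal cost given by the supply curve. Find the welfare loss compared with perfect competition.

204.54

Competitive equilibrium: 120 − 0.3q = 73 + 0.3q → q* = 78.3333, p* = 96.5.
Marginal revenue: MR = 120 − 0.6q. Set MR = MC: 120 − 0.6q = 73 + 0.3q → q_m = 52.2222.
Price p_m = 120 − 0.3·52.2222 = 104.3333; MC(q_m) = 73 + 0.3·52.2222 = 88.6667.
Competitive q* = 78.3333, so Δq = 26.1111; wedge = 104.3333 − 88.6667 = 15.6666.
Deadweight loss = ½ × 26.1111 × 15.6666 = 204.54.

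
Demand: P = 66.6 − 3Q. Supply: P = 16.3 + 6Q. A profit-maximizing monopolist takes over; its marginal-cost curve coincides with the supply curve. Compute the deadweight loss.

8.79

Competitive equilibrium: 66.6 − 3Q = 16.3 + 6Q → Q* = 5.588889, P* = 49.833333.
Marginal revenue: MR = 66.6 − 6Q. Set MR = MC: 66.6 − 6Q = 16.3 + 6Q → Q_m = 4.191667.
Price P_m = 66.6 − 3·4.191667 = 54.024999; MC(Q_m) = 16.3 + 6·4.191667 = 41.450002.
Competitive Q* = 5.588889, so ΔQ = 1.397222; wedge = 54.024999 − 41.450002 = 12.574997.
Welfare loss = ½ × 1.397222 × 12.574997 = 8.79.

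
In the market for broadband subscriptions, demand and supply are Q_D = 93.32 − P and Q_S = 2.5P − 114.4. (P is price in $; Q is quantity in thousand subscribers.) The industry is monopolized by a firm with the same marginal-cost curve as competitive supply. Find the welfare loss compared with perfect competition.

$140.25 thousand

In inverse form: demand P = 93.32 − Q, supply P = 45.76 + 0.4Q.
Competitive equilibrium: 93.32 − Q = 45.76 + 0.4Q → Q* = 33.9714, P* = 59.3486.
Marginal revenue: MR = 93.32 − 2Q. Set MR = MC: 93.32 − 2Q = 45.76 + 0.4Q → Q_m = 19.8167.
Price P_m = 93.32 − 1·19.8167 = 73.5033; MC(Q_m) = 45.76 + 0.4·19.8167 = 53.6867.
Competitive Q* = 33.9714, so ΔQ = 14.1547; wedge = 73.5033 − 53.6867 = 19.8166.
Deadweight loss = ½ × 14.1547 × 19.8166 = $140.25 thousand.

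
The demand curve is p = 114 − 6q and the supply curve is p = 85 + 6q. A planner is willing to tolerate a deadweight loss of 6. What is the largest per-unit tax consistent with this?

Competitive equilibrium: 114 − 6q = 85 + 6q → q* = 2.4167, p* = 99.5.
A tax t gives Δq = t/12 and wedge t, so DWL = t²/24.
t²/24 = 6 → t² = 144 → t = 12.

12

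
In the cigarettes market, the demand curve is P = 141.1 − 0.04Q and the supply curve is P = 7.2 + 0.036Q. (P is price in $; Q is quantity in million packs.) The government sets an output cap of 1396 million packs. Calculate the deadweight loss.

$5085.94 million

Competitive equilibrium: 141.1 − 0.04Q = 7.2 + 0.036Q → Q* = 1761.8421, P* = 70.6263.
At Q = 1396: demand price = 141.1 − 0.04·1396 = 85.26; supply price = 7.2 + 0.036·1396 = 57.456.
ΔQ = 1761.8421 − 1396 = 365.8421; wedge = 85.26 − 57.456 = 27.804.
The triangle = ½ × 365.8421 × 27.804 = $5085.94 million.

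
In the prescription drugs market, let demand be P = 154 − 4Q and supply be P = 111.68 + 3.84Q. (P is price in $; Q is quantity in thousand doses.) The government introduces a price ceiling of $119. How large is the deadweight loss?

$47.79 thousand

Competitive equilibrium: 154 − 4Q = 111.68 + 3.84Q → Q* = 5.398, P* = 132.4082.
At the ceiling P = 119, quantity supplied = (119 − 111.68)/3.84 = 1.9063.
Willingness to pay at Q' = 1.9063: 154 − 4·1.9063 = 146.3748.
ΔQ = 5.398 − 1.9063 = 3.4917; wedge = 146.3748 − 119 = 27.3748.
Welfare loss = ½ × 3.4917 × 27.3748 = $47.79 thousand.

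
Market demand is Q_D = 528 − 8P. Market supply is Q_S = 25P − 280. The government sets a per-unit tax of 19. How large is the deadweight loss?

In inverse form: demand P = 66 − 0.125Q, supply P = 11.2 + 0.04Q.
Competitive equilibrium: 66 − 0.125Q = 11.2 + 0.04Q → Q* = 332.1212, P* = 24.4848.
With the tax, the buyer price exceeds the seller price by 19: (66 − 0.125Q) − (11.2 + 0.04Q) = 19 → Q' = 216.9697.
ΔQ = 332.1212 − 216.9697 = 115.1515; the wedge equals the tax, 19.
Deadweight loss = ½ × 115.1515 × 19 = 1093.94.

1093.94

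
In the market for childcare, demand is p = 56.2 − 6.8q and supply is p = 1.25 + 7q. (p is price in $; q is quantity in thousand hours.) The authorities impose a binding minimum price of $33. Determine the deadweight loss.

Competitive equilibrium: 56.2 − 6.8q = 1.25 + 7q → q* = 3.9819, p* = 29.1232.
At the floor p = 33, quantity demanded = (56.2 − 33)/6.8 = 3.4118.
Sellers' marginal cost at q' = 3.4118: 1.25 + 7·3.4118 = 25.1326.
Δq = 3.9819 − 3.4118 = 0.5701; wedge = 33 − 25.1326 = 7.8674.
DWL = ½ × 0.5701 × 7.8674 = $2.24 thousand.

$2.24 thousand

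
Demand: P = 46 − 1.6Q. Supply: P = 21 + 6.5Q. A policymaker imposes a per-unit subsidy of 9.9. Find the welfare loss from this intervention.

6.05

Competitive equilibrium: 46 − 1.6Q = 21 + 6.5Q → Q* = 3.0864, P* = 41.0617.
The subsidy lowers effective supply by 9.9: P = 11.1 + 6.5Q.
New quantity: 46 − 1.6Q = 11.1 + 6.5Q → Q' = 4.3086.
Overproduction ΔQ = 4.3086 − 3.0864 = 1.2222; wedge = subsidy = 9.9.
Welfare loss = ½ × 1.2222 × 9.9 = 6.05.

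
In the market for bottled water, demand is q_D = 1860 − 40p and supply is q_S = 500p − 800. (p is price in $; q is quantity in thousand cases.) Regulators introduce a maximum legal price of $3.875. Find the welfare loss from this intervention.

In inverse form: demand p = 46.5 − 0.025q, supply p = 1.6 + 0.002q.
Competitive equilibrium: 46.5 − 0.025q = 1.6 + 0.002q → q* = 1662.963, p* = 4.9259.
At the ceiling p = 3.875, quantity supplied = (3.875 − 1.6)/0.002 = 1137.5.
Willingness to pay at q' = 1137.5: 46.5 − 0.025·1137.5 = 18.0625.
Δq = 1662.963 − 1137.5 = 525.463; wedge = 18.0625 − 3.875 = 14.1875.
Deadweight loss = ½ × 525.463 × 14.1875 = $3727.50 thousand.

$3727.50 thousand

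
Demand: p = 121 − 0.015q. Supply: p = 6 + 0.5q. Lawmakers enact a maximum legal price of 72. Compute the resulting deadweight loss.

2146.49

Competitive equilibrium: 121 − 0.015q = 6 + 0.5q → q* = 223.301, p* = 117.6505.
At the ceiling p = 72, quantity supplied = (72 − 6)/0.5 = 132.
Willingness to pay at q' = 132: 121 − 0.015·132 = 119.02.
Δq = 223.301 − 132 = 91.301; wedge = 119.02 − 72 = 47.02.
Deadweight loss = ½ × 91.301 × 47.02 = 2146.49.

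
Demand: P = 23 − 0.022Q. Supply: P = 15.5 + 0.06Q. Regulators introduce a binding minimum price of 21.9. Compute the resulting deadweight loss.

70.49

Competitive equilibrium: 23 − 0.022Q = 15.5 + 0.06Q → Q* = 91.4634, P* = 20.9878.
At the floor P = 21.9, quantity demanded = (23 − 21.9)/0.022 = 50.
Sellers' marginal cost at Q' = 50: 15.5 + 0.06·50 = 18.5.
ΔQ = 91.4634 − 50 = 41.4634; wedge = 21.9 − 18.5 = 3.4.
The triangle = ½ × 41.4634 × 3.4 = 70.49.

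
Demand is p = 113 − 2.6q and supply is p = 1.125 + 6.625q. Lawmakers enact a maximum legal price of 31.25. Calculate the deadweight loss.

265.03

Competitive equilibrium: 113 − 2.6q = 1.125 + 6.625q → q* = 12.1274, p* = 81.4688.
At the ceiling p = 31.25, quantity supplied = (31.25 − 1.125)/6.625 = 4.5472.
Willingness to pay at q' = 4.5472: 113 − 2.6·4.5472 = 101.1773.
Δq = 12.1274 − 4.5472 = 7.5802; wedge = 101.1773 − 31.25 = 69.9273.
Deadweight loss = ½ × 7.5802 × 69.9273 = 265.03.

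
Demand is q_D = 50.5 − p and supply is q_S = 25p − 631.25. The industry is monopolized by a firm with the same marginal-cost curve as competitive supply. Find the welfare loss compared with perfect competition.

In inverse form: demand p = 50.5 − q, supply p = 25.25 + 0.04q.
Competitive equilibrium: 50.5 − q = 25.25 + 0.04q → q* = 24.2788, p* = 26.2212.
Marginal revenue: MR = 50.5 − 2q. Set MR = MC: 50.5 − 2q = 25.25 + 0.04q → q_m = 12.3775.
Price p_m = 50.5 − 1·12.3775 = 38.1225; MC(q_m) = 25.25 + 0.04·12.3775 = 25.7451.
Competitive q* = 24.2788, so Δq = 11.9013; wedge = 38.1225 − 25.7451 = 12.3774.
Deadweight loss = ½ × 11.9013 × 12.3774 = 73.65.

73.65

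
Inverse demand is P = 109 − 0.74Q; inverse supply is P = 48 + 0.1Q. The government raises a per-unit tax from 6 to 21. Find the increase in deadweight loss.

241.07

Competitive equilibrium: 109 − 0.74Q = 48 + 0.1Q → Q* = 72.619, P* = 55.2619.
For a per-unit tax t: ΔQ = t/0.84, so DWL = ½·t·(t/0.84) = t²/1.68.
At t = 6: DWL = 21.429. At t = 21: DWL = 262.5.
Increase = 262.5 − 21.429 = 241.07.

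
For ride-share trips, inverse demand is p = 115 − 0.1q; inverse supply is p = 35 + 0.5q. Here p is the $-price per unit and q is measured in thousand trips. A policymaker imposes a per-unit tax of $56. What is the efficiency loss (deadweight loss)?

$2613.33 thousand

Competitive equilibrium: 115 − 0.1q = 35 + 0.5q → q* = 133.3333, p* = 101.6667.
With the tax, the buyer price exceeds the seller price by 56: (115 − 0.1q) − (35 + 0.5q) = 56 → q' = 40.
Δq = 133.3333 − 40 = 93.3333; the wedge equals the tax, 56.
Welfare loss = ½ × 93.3333 × 56 = $2613.33 thousand.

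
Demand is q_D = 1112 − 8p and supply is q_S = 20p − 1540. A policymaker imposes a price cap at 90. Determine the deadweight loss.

In inverse form: demand p = 139 − 0.125q, supply p = 77 + 0.05q.
Competitive equilibrium: 139 − 0.125q = 77 + 0.05q → q* = 354.2857, p* = 94.7143.
At the ceiling p = 90, quantity supplied = (90 − 77)/0.05 = 260.
Willingness to pay at q' = 260: 139 − 0.125·260 = 106.5.
Δq = 354.2857 − 260 = 94.2857; wedge = 106.5 − 90 = 16.5.
The triangle = ½ × 94.2857 × 16.5 = 777.86.

777.86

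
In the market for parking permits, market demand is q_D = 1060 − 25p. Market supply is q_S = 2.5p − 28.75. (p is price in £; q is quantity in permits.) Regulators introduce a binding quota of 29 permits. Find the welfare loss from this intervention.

In inverse form: demand p = 42.4 − 0.04q, supply p = 11.5 + 0.4q.
Competitive equilibrium: 42.4 − 0.04q = 11.5 + 0.4q → q* = 70.2273, p* = 39.5909.
At q = 29: demand price = 42.4 − 0.04·29 = 41.24; supply price = 11.5 + 0.4·29 = 23.1.
Δq = 70.2273 − 29 = 41.2273; wedge = 41.24 − 23.1 = 18.14.
DWL = ½ × 41.2273 × 18.14 = £373.93.

£373.93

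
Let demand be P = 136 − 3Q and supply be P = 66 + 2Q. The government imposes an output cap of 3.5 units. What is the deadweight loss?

Competitive equilibrium: 136 − 3Q = 66 + 2Q → Q* = 14, P* = 94.
At Q = 3.5: demand price = 136 − 3·3.5 = 125.5; supply price = 66 + 2·3.5 = 73.
ΔQ = 14 − 3.5 = 10.5; wedge = 125.5 − 73 = 52.5.
DWL = ½ × 10.5 × 52.5 = 275.625.

275.625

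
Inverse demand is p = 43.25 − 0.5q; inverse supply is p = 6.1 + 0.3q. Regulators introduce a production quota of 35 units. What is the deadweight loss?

Competitive equilibrium: 43.25 − 0.5q = 6.1 + 0.3q → q* = 46.4375, p* = 20.0313.
At q = 35: demand price = 43.25 − 0.5·35 = 25.75; supply price = 6.1 + 0.3·35 = 16.6.
Δq = 46.4375 − 35 = 11.4375; wedge = 25.75 − 16.6 = 9.15.
Welfare loss = ½ × 11.4375 × 9.15 = 52.33.

52.33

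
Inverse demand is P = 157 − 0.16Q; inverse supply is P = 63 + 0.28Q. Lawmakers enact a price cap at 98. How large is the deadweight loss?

1728.41

Competitive equilibrium: 157 − 0.16Q = 63 + 0.28Q → Q* = 213.6364, P* = 122.8182.
At the ceiling P = 98, quantity supplied = (98 − 63)/0.28 = 125.
Willingness to pay at Q' = 125: 157 − 0.16·125 = 137.
ΔQ = 213.6364 − 125 = 88.6364; wedge = 137 − 98 = 39.
Welfare loss = ½ × 88.6364 × 39 = 1728.41.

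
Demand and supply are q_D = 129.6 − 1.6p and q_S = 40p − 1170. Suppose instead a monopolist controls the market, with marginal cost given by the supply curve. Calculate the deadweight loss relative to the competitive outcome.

In inverse form: demand p = 81 − 0.625q, supply p = 29.25 + 0.025q.
Competitive equilibrium: 81 − 0.625q = 29.25 + 0.025q → q* = 79.61538, p* = 31.24038.
Marginal revenue: MR = 81 − 1.25q. Set MR = MC: 81 − 1.25q = 29.25 + 0.025q → q_m = 40.58824.
Price p_m = 81 − 0.625·40.58824 = 55.63235; MC(q_m) = 29.25 + 0.025·40.58824 = 30.26471.
Competitive q* = 79.61538, so Δq = 39.02714; wedge = 55.63235 − 30.26471 = 25.36764.
Welfare loss = ½ × 39.02714 × 25.36764 = 495.01.

495.01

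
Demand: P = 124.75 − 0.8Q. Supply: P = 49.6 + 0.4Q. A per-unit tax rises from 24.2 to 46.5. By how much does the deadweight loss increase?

Competitive equilibrium: 124.75 − 0.8Q = 49.6 + 0.4Q → Q* = 62.625, P* = 74.65.
For a per-unit tax t: ΔQ = t/1.2, so DWL = ½·t·(t/1.2) = t²/2.4.
At t = 24.2: DWL = 244.017. At t = 46.5: DWL = 900.938.
Increase = 900.938 − 244.017 = 656.92.

656.92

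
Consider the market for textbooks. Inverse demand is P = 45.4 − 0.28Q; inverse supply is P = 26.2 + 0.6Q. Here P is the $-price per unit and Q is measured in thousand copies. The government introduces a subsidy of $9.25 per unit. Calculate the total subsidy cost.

Competitive equilibrium: 45.4 − 0.28Q = 26.2 + 0.6Q → Q* = 21.8182, P* = 39.2909.
The subsidy lowers effective supply by 9.25: P = 16.95 + 0.6Q.
New quantity: 45.4 − 0.28Q = 16.95 + 0.6Q → Q' = 32.3295.
Total subsidy cost = 9.25 × 32.3295 = $299.05 thousand.

$299.05 thousand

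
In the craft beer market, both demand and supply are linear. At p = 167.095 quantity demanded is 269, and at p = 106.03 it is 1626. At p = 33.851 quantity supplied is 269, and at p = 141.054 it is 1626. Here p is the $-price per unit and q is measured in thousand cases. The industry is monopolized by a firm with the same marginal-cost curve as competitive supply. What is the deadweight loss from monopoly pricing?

$7935.05 thousand

Demand slope = (106.03 − 167.095)/(1626 − 269) = −0.045, so p = 179.2 − 0.045q.
Supply slope = (141.054 − 33.851)/(1626 − 269) = 0.079, so p = 12.6 + 0.079q.
Competitive equilibrium: 179.2 − 0.045q = 12.6 + 0.079q → q* = 1343.54839, p* = 118.74032.
Marginal revenue: MR = 179.2 − 0.09q. Set MR = MC: 179.2 − 0.09q = 12.6 + 0.079q → q_m = 985.79882.
Price p_m = 179.2 − 0.045·985.79882 = 134.83905; MC(q_m) = 12.6 + 0.079·985.79882 = 90.47811.
Competitive q* = 1343.54839, so Δq = 357.74957; wedge = 134.83905 − 90.47811 = 44.36094.
Welfare loss = ½ × 357.74957 × 44.36094 = $7935.05 thousand.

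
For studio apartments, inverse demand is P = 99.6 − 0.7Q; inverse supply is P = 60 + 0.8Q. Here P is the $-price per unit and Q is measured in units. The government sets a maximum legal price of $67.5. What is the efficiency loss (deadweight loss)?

$217.39

Competitive equilibrium: 99.6 − 0.7Q = 60 + 0.8Q → Q* = 26.4, P* = 81.12.
At the ceiling P = 67.5, quantity supplied = (67.5 − 60)/0.8 = 9.375.
Willingness to pay at Q' = 9.375: 99.6 − 0.7·9.375 = 93.0375.
ΔQ = 26.4 − 9.375 = 17.025; wedge = 93.0375 − 67.5 = 25.5375.
DWL = ½ × 17.025 × 25.5375 = $217.39.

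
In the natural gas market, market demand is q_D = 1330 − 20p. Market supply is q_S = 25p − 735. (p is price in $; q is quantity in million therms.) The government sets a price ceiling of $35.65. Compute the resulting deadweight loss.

$2948.48 million

In inverse form: demand p = 66.5 − 0.05q, supply p = 29.4 + 0.04q.
Competitive equilibrium: 66.5 − 0.05q = 29.4 + 0.04q → q* = 412.2222, p* = 45.8889.
At the ceiling p = 35.65, quantity supplied = (35.65 − 29.4)/0.04 = 156.25.
Willingness to pay at q' = 156.25: 66.5 − 0.05·156.25 = 58.6875.
Δq = 412.2222 − 156.25 = 255.9722; wedge = 58.6875 − 35.65 = 23.0375.
Welfare loss = ½ × 255.9722 × 23.0375 = $2948.48 million.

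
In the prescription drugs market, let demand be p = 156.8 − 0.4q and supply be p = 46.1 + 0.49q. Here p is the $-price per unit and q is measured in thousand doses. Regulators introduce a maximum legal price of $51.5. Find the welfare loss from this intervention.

$5718.63 thousand

Competitive equilibrium: 156.8 − 0.4q = 46.1 + 0.49q → q* = 124.382, p* = 107.0472.
At the ceiling p = 51.5, quantity supplied = (51.5 − 46.1)/0.49 = 11.0204.
Willingness to pay at q' = 11.0204: 156.8 − 0.4·11.0204 = 152.3918.
Δq = 124.382 − 11.0204 = 113.3616; wedge = 152.3918 − 51.5 = 100.8918.
The triangle = ½ × 113.3616 × 100.8918 = $5718.63 thousand.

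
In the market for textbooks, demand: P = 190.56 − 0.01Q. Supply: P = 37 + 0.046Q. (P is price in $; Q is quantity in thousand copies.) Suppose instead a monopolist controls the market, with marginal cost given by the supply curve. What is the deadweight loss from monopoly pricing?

Competitive equilibrium: 190.56 − 0.01Q = 37 + 0.046Q → Q* = 2742.14286, P* = 163.13857.
Marginal revenue: MR = 190.56 − 0.02Q. Set MR = MC: 190.56 − 0.02Q = 37 + 0.046Q → Q_m = 2326.66667.
Price P_m = 190.56 − 0.01·2326.66667 = 167.29333; MC(Q_m) = 37 + 0.046·2326.66667 = 144.02667.
Competitive Q* = 2742.14286, so ΔQ = 415.47619; wedge = 167.29333 − 144.02667 = 23.26666.
The triangle = ½ × 415.47619 × 23.26666 = $4833.37 thousand.

$4833.37 thousand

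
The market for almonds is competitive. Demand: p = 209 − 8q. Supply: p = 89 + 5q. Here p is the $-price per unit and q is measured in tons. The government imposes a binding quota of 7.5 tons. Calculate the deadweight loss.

$19.47

Competitive equilibrium: 209 − 8q = 89 + 5q → q* = 9.2308, p* = 135.1538.
At q = 7.5: demand price = 209 − 8·7.5 = 149; supply price = 89 + 5·7.5 = 126.5.
Δq = 9.2308 − 7.5 = 1.7308; wedge = 149 − 126.5 = 22.5.
DWL = ½ × 1.7308 × 22.5 = $19.47.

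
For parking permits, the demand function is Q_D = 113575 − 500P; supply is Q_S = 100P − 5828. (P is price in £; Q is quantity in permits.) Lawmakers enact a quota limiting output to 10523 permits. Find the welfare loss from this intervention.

£75593.70

In inverse form: demand P = 227.15 − 0.002Q, supply P = 58.28 + 0.01Q.
Competitive equilibrium: 227.15 − 0.002Q = 58.28 + 0.01Q → Q* = 14072.5, P* = 199.005.
At Q = 10523: demand price = 227.15 − 0.002·10523 = 206.104; supply price = 58.28 + 0.01·10523 = 163.51.
ΔQ = 14072.5 − 10523 = 3549.5; wedge = 206.104 − 163.51 = 42.594.
Deadweight loss = ½ × 3549.5 × 42.594 = £75593.70.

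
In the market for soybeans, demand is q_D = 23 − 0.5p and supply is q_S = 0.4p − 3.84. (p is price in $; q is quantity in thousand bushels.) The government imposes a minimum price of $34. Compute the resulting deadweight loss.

$9.82 thousand

In inverse form: demand p = 46 − 2q, supply p = 9.6 + 2.5q.
Competitive equilibrium: 46 − 2q = 9.6 + 2.5q → q* = 8.0889, p* = 29.8222.
At the floor p = 34, quantity demanded = (46 − 34)/2 = 6.
Sellers' marginal cost at q' = 6: 9.6 + 2.5·6 = 24.6.
Δq = 8.0889 − 6 = 2.0889; wedge = 34 − 24.6 = 9.4.
Welfare loss = ½ × 2.0889 × 9.4 = $9.82 thousand.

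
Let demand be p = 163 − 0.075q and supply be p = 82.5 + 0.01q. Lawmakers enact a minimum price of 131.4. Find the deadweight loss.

Competitive equilibrium: 163 − 0.075q = 82.5 + 0.01q → q* = 947.05882, p* = 91.97059.
At the floor p = 131.4, quantity demanded = (163 − 131.4)/0.075 = 421.33333.
Sellers' marginal cost at q' = 421.33333: 82.5 + 0.01·421.33333 = 86.71333.
Δq = 947.05882 − 421.33333 = 525.72549; wedge = 131.4 − 86.71333 = 44.68667.
The triangle = ½ × 525.72549 × 44.68667 = 11746.46.

11746.46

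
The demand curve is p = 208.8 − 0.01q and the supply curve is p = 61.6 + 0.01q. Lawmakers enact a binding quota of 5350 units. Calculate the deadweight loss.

Competitive equilibrium: 208.8 − 0.01q = 61.6 + 0.01q → q* = 7360, p* = 135.2.
At q = 5350: demand price = 208.8 − 0.01·5350 = 155.3; supply price = 61.6 + 0.01·5350 = 115.1.
Δq = 7360 − 5350 = 2010; wedge = 155.3 − 115.1 = 40.2.
DWL = ½ × 2010 × 40.2 = 40401.

40401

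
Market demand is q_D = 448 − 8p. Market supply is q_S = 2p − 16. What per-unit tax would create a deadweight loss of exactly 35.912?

6.7

In inverse form: demand p = 56 − 0.125q, supply p = 8 + 0.5q.
Competitive equilibrium: 56 − 0.125q = 8 + 0.5q → q* = 76.8, p* = 46.4.
A tax t gives Δq = t/0.625 and wedge t, so DWL = t²/1.25.
t²/1.25 = 35.912 → t² = 44.89 → t = 6.7.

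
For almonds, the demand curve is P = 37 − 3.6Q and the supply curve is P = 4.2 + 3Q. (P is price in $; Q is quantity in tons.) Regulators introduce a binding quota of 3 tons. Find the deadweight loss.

$12.80

Competitive equilibrium: 37 − 3.6Q = 4.2 + 3Q → Q* = 4.9697, P* = 19.1091.
At Q = 3: demand price = 37 − 3.6·3 = 26.2; supply price = 4.2 + 3·3 = 13.2.
ΔQ = 4.9697 − 3 = 1.9697; wedge = 26.2 − 13.2 = 13.
The triangle = ½ × 1.9697 × 13 = $12.80.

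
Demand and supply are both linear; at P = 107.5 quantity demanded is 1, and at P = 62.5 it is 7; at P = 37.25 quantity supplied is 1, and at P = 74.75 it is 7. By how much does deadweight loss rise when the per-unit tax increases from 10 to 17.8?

7.89

Demand slope = (62.5 − 107.5)/(7 − 1) = −7.5, so P = 115 − 7.5Q.
Supply slope = (74.75 − 37.25)/(7 − 1) = 6.25, so P = 31 + 6.25Q.
Competitive equilibrium: 115 − 7.5Q = 31 + 6.25Q → Q* = 6.1091, P* = 69.1818.
For a per-unit tax t: ΔQ = t/13.75, so DWL = ½·t·(t/13.75) = t²/27.5.
At t = 10: DWL = 3.636. At t = 17.8: DWL = 11.521.
Increase = 11.521 − 3.636 = 7.89.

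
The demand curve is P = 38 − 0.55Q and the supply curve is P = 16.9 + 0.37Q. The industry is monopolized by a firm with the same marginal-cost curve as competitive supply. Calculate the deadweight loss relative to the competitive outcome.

Competitive equilibrium: 38 − 0.55Q = 16.9 + 0.37Q → Q* = 22.9348, P* = 25.3859.
Marginal revenue: MR = 38 − 1.1Q. Set MR = MC: 38 − 1.1Q = 16.9 + 0.37Q → Q_m = 14.3537.
Price P_m = 38 − 0.55·14.3537 = 30.1055; MC(Q_m) = 16.9 + 0.37·14.3537 = 22.2109.
Competitive Q* = 22.9348, so ΔQ = 8.5811; wedge = 30.1055 − 22.2109 = 7.8946.
DWL = ½ × 8.5811 × 7.8946 = 33.87.

33.87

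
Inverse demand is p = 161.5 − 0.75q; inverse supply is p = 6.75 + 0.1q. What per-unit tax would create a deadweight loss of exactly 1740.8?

54.4

Competitive equilibrium: 161.5 − 0.75q = 6.75 + 0.1q → q* = 182.0588, p* = 24.9559.
A tax t gives Δq = t/0.85 and wedge t, so DWL = t²/1.7.
t²/1.7 = 1740.8 → t² = 2959.36 → t = 54.4.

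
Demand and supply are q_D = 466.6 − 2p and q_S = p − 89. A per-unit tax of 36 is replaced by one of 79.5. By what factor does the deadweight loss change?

In inverse form: demand p = 233.3 − 0.5q, supply p = 89 + q.
Competitive equilibrium: 233.3 − 0.5q = 89 + q → q* = 96.2, p* = 185.2.
For a per-unit tax t: Δq = t/1.5, so DWL = ½·t·(t/1.5) = t²/3.
At t = 36: DWL = 432. At t = 79.5: DWL = 2106.75.
Ratio = (79.5/36)² = 4.877.

4.877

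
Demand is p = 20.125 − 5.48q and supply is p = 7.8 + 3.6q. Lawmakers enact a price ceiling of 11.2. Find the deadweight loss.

0.77

Competitive equilibrium: 20.125 − 5.48q = 7.8 + 3.6q → q* = 1.3574, p* = 12.6866.
At the ceiling p = 11.2, quantity supplied = (11.2 − 7.8)/3.6 = 0.9444.
Willingness to pay at q' = 0.9444: 20.125 − 5.48·0.9444 = 14.9497.
Δq = 1.3574 − 0.9444 = 0.413; wedge = 14.9497 − 11.2 = 3.7497.
Deadweight loss = ½ × 0.413 × 3.7497 = 0.77.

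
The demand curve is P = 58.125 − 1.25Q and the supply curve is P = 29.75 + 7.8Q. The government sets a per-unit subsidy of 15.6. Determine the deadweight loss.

13.45

Competitive equilibrium: 58.125 − 1.25Q = 29.75 + 7.8Q → Q* = 3.13536, P* = 54.2058.
The subsidy lowers effective supply by 15.6: P = 14.15 + 7.8Q.
New quantity: 58.125 − 1.25Q = 14.15 + 7.8Q → Q' = 4.85912.
Overproduction ΔQ = 4.85912 − 3.13536 = 1.72376; wedge = subsidy = 15.6.
The triangle = ½ × 1.72376 × 15.6 = 13.45.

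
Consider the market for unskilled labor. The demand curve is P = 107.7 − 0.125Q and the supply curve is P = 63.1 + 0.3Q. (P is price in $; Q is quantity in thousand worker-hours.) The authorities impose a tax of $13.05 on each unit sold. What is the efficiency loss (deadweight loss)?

Competitive equilibrium: 107.7 − 0.125Q = 63.1 + 0.3Q → Q* = 104.9412, P* = 94.5824.
With the tax, the buyer price exceeds the seller price by 13.05: (107.7 − 0.125Q) − (63.1 + 0.3Q) = 13.05 → Q' = 74.2353.
ΔQ = 104.9412 − 74.2353 = 30.7059; the wedge equals the tax, 13.05.
Deadweight loss = ½ × 30.7059 × 13.05 = $200.36 thousand.

$200.36 thousand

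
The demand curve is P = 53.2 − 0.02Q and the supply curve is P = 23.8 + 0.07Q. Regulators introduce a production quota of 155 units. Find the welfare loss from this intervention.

1326.125

Competitive equilibrium: 53.2 − 0.02Q = 23.8 + 0.07Q → Q* = 326.6667, P* = 46.6667.
At Q = 155: demand price = 53.2 − 0.02·155 = 50.1; supply price = 23.8 + 0.07·155 = 34.65.
ΔQ = 326.6667 − 155 = 171.6667; wedge = 50.1 − 34.65 = 15.45.
The triangle = ½ × 171.6667 × 15.45 = 1326.125.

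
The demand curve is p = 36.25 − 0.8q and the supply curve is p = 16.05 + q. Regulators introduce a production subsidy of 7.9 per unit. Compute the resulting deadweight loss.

17.34

Competitive equilibrium: 36.25 − 0.8q = 16.05 + q → q* = 11.2222, p* = 27.2722.
The subsidy lowers effective supply by 7.9: p = 8.15 + q.
New quantity: 36.25 − 0.8q = 8.15 + q → q' = 15.6111.
Overproduction Δq = 15.6111 − 11.2222 = 4.3889; wedge = subsidy = 7.9.
Deadweight loss = ½ × 4.3889 × 7.9 = 17.34.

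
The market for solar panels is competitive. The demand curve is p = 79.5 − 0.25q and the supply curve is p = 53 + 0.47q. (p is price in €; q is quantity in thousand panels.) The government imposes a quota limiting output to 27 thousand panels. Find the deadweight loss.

€34.61 thousand

Competitive equilibrium: 79.5 − 0.25q = 53 + 0.47q → q* = 36.8056, p* = 70.2986.
At q = 27: demand price = 79.5 − 0.25·27 = 72.75; supply price = 53 + 0.47·27 = 65.69.
Δq = 36.8056 − 27 = 9.8056; wedge = 72.75 − 65.69 = 7.06.
Welfare loss = ½ × 9.8056 × 7.06 = €34.61 thousand.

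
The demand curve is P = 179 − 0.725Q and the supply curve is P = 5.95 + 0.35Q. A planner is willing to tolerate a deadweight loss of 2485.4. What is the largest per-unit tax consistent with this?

Competitive equilibrium: 179 − 0.725Q = 5.95 + 0.35Q → Q* = 160.9767, P* = 62.2919.
A tax t gives ΔQ = t/1.075 and wedge t, so DWL = t²/2.15.
t²/2.15 = 2485.4 → t² = 5343.61 → t = 73.1.

73.1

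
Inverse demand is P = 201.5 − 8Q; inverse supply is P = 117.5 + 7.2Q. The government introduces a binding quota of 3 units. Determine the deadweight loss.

48.51

Competitive equilibrium: 201.5 − 8Q = 117.5 + 7.2Q → Q* = 5.52632, P* = 157.28947.
At Q = 3: demand price = 201.5 − 8·3 = 177.5; supply price = 117.5 + 7.2·3 = 139.1.
ΔQ = 5.52632 − 3 = 2.52632; wedge = 177.5 − 139.1 = 38.4.
Welfare loss = ½ × 2.52632 × 38.4 = 48.51.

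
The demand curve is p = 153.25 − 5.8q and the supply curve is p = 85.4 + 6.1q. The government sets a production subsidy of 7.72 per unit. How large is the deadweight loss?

2.50

Competitive equilibrium: 153.25 − 5.8q = 85.4 + 6.1q → q* = 5.7017, p* = 120.1803.
The subsidy lowers effective supply by 7.72: p = 77.68 + 6.1q.
New quantity: 153.25 − 5.8q = 77.68 + 6.1q → q' = 6.3504.
Overproduction Δq = 6.3504 − 5.7017 = 0.6487; wedge = subsidy = 7.72.
DWL = ½ × 0.6487 × 7.72 = 2.50.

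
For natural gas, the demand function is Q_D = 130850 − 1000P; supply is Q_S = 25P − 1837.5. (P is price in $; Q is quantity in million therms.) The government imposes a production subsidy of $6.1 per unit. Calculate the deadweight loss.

$453.78 million

In inverse form: demand P = 130.85 − 0.001Q, supply P = 73.5 + 0.04Q.
Competitive equilibrium: 130.85 − 0.001Q = 73.5 + 0.04Q → Q* = 1398.7805, P* = 129.4512.
The subsidy lowers effective supply by 6.1: P = 67.4 + 0.04Q.
New quantity: 130.85 − 0.001Q = 67.4 + 0.04Q → Q' = 1547.561.
Overproduction ΔQ = 1547.561 − 1398.7805 = 148.7805; wedge = subsidy = 6.1.
Deadweight loss = ½ × 148.7805 × 6.1 = $453.78 million.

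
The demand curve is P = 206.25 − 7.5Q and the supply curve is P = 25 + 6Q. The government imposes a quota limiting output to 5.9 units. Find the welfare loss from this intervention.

Competitive equilibrium: 206.25 − 7.5Q = 25 + 6Q → Q* = 13.4259, P* = 105.5556.
At Q = 5.9: demand price = 206.25 − 7.5·5.9 = 162; supply price = 25 + 6·5.9 = 60.4.
ΔQ = 13.4259 − 5.9 = 7.5259; wedge = 162 − 60.4 = 101.6.
Welfare loss = ½ × 7.5259 × 101.6 = 382.32.

382.32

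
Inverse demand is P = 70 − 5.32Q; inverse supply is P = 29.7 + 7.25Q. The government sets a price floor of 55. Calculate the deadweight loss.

Competitive equilibrium: 70 − 5.32Q = 29.7 + 7.25Q → Q* = 3.206, P* = 52.9438.
At the floor P = 55, quantity demanded = (70 − 55)/5.32 = 2.8195.
Sellers' marginal cost at Q' = 2.8195: 29.7 + 7.25·2.8195 = 50.1414.
ΔQ = 3.206 − 2.8195 = 0.3865; wedge = 55 − 50.1414 = 4.8586.
Deadweight loss = ½ × 0.3865 × 4.8586 = 0.94.

0.94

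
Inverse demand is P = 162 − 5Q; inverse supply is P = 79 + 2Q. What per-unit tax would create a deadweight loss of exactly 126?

Competitive equilibrium: 162 − 5Q = 79 + 2Q → Q* = 11.8571, P* = 102.7143.
A tax t gives ΔQ = t/7 and wedge t, so DWL = t²/14.
t²/14 = 126 → t² = 1764 → t = 42.

42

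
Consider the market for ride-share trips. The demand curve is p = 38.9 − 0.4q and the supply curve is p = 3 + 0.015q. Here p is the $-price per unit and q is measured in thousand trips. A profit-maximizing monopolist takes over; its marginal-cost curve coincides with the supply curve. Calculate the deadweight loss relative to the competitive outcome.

Competitive equilibrium: 38.9 − 0.4q = 3 + 0.015q → q* = 86.506, p* = 4.2976.
Marginal revenue: MR = 38.9 − 0.8q. Set MR = MC: 38.9 − 0.8q = 3 + 0.015q → q_m = 44.0491.
Price p_m = 38.9 − 0.4·44.0491 = 21.2804; MC(q_m) = 3 + 0.015·44.0491 = 3.6607.
Competitive q* = 86.506, so Δq = 42.4569; wedge = 21.2804 − 3.6607 = 17.6197.
Deadweight loss = ½ × 42.4569 × 17.6197 = $374.04 thousand.

$374.04 thousand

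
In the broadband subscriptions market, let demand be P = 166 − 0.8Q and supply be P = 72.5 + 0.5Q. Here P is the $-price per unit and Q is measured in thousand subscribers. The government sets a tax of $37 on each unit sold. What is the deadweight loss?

Competitive equilibrium: 166 − 0.8Q = 72.5 + 0.5Q → Q* = 71.9231, P* = 108.4615.
With the tax, the buyer price exceeds the seller price by 37: (166 − 0.8Q) − (72.5 + 0.5Q) = 37 → Q' = 43.4615.
ΔQ = 71.9231 − 43.4615 = 28.4616; the wedge equals the tax, 37.
Deadweight loss = ½ × 28.4616 × 37 = $526.54 thousand.

$526.54 thousand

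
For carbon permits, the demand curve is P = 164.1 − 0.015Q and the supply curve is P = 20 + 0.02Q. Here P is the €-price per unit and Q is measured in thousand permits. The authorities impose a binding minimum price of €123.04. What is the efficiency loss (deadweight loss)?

€33317.80 thousand

Competitive equilibrium: 164.1 − 0.015Q = 20 + 0.02Q → Q* = 4117.14286, P* = 102.34286.
At the floor P = 123.04, quantity demanded = (164.1 − 123.04)/0.015 = 2737.33333.
Sellers' marginal cost at Q' = 2737.33333: 20 + 0.02·2737.33333 = 74.74667.
ΔQ = 4117.14286 − 2737.33333 = 1379.80953; wedge = 123.04 − 74.74667 = 48.29333.
Deadweight loss = ½ × 1379.80953 × 48.29333 = €33317.80 thousand.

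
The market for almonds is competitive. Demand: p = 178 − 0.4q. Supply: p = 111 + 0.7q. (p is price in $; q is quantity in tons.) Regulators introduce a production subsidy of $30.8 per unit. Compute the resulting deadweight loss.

Competitive equilibrium: 178 − 0.4q = 111 + 0.7q → q* = 60.9091, p* = 153.6364.
The subsidy lowers effective supply by 30.8: p = 80.2 + 0.7q.
New quantity: 178 − 0.4q = 80.2 + 0.7q → q' = 88.9091.
Overproduction Δq = 88.9091 − 60.9091 = 28; wedge = subsidy = 30.8.
Deadweight loss = ½ × 28 × 30.8 = $431.20.

$431.20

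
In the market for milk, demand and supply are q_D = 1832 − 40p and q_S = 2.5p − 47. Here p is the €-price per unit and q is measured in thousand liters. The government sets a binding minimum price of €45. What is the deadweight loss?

In inverse form: demand p = 45.8 − 0.025q, supply p = 18.8 + 0.4q.
Competitive equilibrium: 45.8 − 0.025q = 18.8 + 0.4q → q* = 63.5294, p* = 44.2118.
At the floor p = 45, quantity demanded = (45.8 − 45)/0.025 = 32.
Sellers' marginal cost at q' = 32: 18.8 + 0.4·32 = 31.6.
Δq = 63.5294 − 32 = 31.5294; wedge = 45 − 31.6 = 13.4.
Deadweight loss = ½ × 31.5294 × 13.4 = €211.25 thousand.

€211.25 thousand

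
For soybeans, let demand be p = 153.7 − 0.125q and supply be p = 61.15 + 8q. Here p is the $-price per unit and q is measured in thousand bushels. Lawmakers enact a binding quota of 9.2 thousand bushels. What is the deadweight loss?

$19.50 thousand

Competitive equilibrium: 153.7 − 0.125q = 61.15 + 8q → q* = 11.3908, p* = 152.2762.
At q = 9.2: demand price = 153.7 − 0.125·9.2 = 152.55; supply price = 61.15 + 8·9.2 = 134.75.
Δq = 11.3908 − 9.2 = 2.1908; wedge = 152.55 − 134.75 = 17.8.
The triangle = ½ × 2.1908 × 17.8 = $19.50 thousand.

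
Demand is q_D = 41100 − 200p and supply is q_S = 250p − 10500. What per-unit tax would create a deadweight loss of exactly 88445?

39.9

In inverse form: demand p = 205.5 − 0.005q, supply p = 42 + 0.004q.
Competitive equilibrium: 205.5 − 0.005q = 42 + 0.004q → q* = 18166.6667, p* = 114.6667.
A tax t gives Δq = t/0.009 and wedge t, so DWL = t²/0.018.
t²/0.018 = 88445 → t² = 1592.01 → t = 39.9.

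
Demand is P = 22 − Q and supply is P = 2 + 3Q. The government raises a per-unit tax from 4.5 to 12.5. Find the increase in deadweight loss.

Competitive equilibrium: 22 − Q = 2 + 3Q → Q* = 5, P* = 17.
For a per-unit tax t: ΔQ = t/4, so DWL = ½·t·(t/4) = t²/8.
At t = 4.5: DWL = 2.531. At t = 12.5: DWL = 19.531.
Increase = 19.531 − 2.531 = 17.

17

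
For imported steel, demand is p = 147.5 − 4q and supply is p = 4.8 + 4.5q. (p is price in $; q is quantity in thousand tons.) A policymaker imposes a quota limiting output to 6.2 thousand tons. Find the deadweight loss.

Competitive equilibrium: 147.5 − 4q = 4.8 + 4.5q → q* = 16.7882, p* = 80.3471.
At q = 6.2: demand price = 147.5 − 4·6.2 = 122.7; supply price = 4.8 + 4.5·6.2 = 32.7.
Δq = 16.7882 − 6.2 = 10.5882; wedge = 122.7 − 32.7 = 90.
The triangle = ½ × 10.5882 × 90 = $476.47 thousand.

$476.47 thousand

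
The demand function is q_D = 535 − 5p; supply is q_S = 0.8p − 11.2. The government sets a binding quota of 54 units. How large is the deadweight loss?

In inverse form: demand p = 107 − 0.2q, supply p = 14 + 1.25q.
Competitive equilibrium: 107 − 0.2q = 14 + 1.25q → q* = 64.1379, p* = 94.1724.
At q = 54: demand price = 107 − 0.2·54 = 96.2; supply price = 14 + 1.25·54 = 81.5.
Δq = 64.1379 − 54 = 10.1379; wedge = 96.2 − 81.5 = 14.7.
DWL = ½ × 10.1379 × 14.7 = 74.51.

74.51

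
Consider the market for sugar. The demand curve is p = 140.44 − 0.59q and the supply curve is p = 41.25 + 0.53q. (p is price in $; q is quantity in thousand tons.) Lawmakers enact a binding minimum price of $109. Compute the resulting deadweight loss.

Competitive equilibrium: 140.44 − 0.59q = 41.25 + 0.53q → q* = 88.5625, p* = 88.1881.
At the floor p = 109, quantity demanded = (140.44 − 109)/0.59 = 53.2881.
Sellers' marginal cost at q' = 53.2881: 41.25 + 0.53·53.2881 = 69.4927.
Δq = 88.5625 − 53.2881 = 35.2744; wedge = 109 − 69.4927 = 39.5073.
Welfare loss = ½ × 35.2744 × 39.5073 = $696.80 thousand.

$696.80 thousand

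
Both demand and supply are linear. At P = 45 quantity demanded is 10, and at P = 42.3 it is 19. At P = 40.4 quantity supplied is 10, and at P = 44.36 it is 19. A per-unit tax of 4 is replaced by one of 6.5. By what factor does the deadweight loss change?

Demand slope = (42.3 − 45)/(19 − 10) = −0.3, so P = 48 − 0.3Q.
Supply slope = (44.36 − 40.4)/(19 − 10) = 0.44, so P = 36 + 0.44Q.
Competitive equilibrium: 48 − 0.3Q = 36 + 0.44Q → Q* = 16.2162, P* = 43.1351.
For a per-unit tax t: ΔQ = t/0.74, so DWL = ½·t·(t/0.74) = t²/1.48.
At t = 4: DWL = 10.811. At t = 6.5: DWL = 28.547.
Ratio = (6.5/4)² = 2.641.

2.641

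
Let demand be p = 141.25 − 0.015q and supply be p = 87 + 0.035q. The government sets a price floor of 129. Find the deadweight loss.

Competitive equilibrium: 141.25 − 0.015q = 87 + 0.035q → q* = 1085, p* = 124.975.
At the floor p = 129, quantity demanded = (141.25 − 129)/0.015 = 816.6667.
Sellers' marginal cost at q' = 816.6667: 87 + 0.035·816.6667 = 115.5833.
Δq = 1085 − 816.6667 = 268.3333; wedge = 129 − 115.5833 = 13.4167.
Deadweight loss = ½ × 268.3333 × 13.4167 = 1800.07.

1800.07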